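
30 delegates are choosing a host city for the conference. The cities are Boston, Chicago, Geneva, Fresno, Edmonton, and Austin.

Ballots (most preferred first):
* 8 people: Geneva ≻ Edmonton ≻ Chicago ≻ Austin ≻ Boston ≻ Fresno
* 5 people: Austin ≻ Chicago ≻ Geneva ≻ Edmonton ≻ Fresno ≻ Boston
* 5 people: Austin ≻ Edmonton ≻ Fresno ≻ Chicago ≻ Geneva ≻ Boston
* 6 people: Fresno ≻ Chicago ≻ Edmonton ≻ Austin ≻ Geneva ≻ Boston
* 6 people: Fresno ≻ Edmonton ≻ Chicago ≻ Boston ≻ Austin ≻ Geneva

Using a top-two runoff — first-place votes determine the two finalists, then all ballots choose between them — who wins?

Austin

Round 1 first-place votes: Boston 0, Chicago 0, Geneva 8, Fresno 12, Edmonton 0, Austin 10. Fresno and Austin advance.
Runoff: Fresno is ranked above Austin on 12 ballots, Austin above Fresno on 18.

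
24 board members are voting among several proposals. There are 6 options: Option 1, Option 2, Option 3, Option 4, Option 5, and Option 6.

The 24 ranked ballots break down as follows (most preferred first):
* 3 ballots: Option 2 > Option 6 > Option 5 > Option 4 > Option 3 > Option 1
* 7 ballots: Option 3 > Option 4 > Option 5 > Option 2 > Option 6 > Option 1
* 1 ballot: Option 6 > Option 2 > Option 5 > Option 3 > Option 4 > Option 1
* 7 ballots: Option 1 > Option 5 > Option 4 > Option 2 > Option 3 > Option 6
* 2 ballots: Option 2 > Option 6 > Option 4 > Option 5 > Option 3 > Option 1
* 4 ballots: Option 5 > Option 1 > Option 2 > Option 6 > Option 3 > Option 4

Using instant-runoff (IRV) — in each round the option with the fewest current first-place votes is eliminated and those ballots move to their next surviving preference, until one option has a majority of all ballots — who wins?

Round 1: Option 1 7, Option 2 5, Option 3 7, Option 4 0, Option 5 4, Option 6 1. Option 4 eliminated.
Round 2: Option 1 7, Option 2 5, Option 3 7, Option 5 4, Option 6 1. Option 6 eliminated.
Round 3: Option 1 7, Option 2 6, Option 3 7, Option 5 4. Option 5 eliminated.
Round 4: Option 1 11, Option 2 6, Option 3 7. Option 2 eliminated.
Round 5: Option 1 11, Option 3 13. Option 3 has a majority (≥13).

Option 3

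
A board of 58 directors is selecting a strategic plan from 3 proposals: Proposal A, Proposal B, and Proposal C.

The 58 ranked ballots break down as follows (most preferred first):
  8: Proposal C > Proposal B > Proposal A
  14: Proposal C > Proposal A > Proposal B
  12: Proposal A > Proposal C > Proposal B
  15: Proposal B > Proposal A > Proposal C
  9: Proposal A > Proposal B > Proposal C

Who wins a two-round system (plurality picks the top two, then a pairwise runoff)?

Proposal A

Round 1 first-place votes: Proposal A 21, Proposal B 15, Proposal C 22. Proposal C and Proposal A advance.
Runoff: Proposal C is ranked above Proposal A on 22 ballots, Proposal A above Proposal C on 36.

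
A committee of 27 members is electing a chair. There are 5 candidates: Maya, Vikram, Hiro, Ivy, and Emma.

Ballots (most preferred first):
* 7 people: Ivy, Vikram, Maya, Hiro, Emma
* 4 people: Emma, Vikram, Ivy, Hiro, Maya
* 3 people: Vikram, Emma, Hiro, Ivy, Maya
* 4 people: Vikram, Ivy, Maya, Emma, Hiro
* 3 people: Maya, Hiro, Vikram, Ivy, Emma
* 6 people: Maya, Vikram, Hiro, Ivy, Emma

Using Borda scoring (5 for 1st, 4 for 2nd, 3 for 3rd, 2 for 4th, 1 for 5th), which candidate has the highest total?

Vikram

Maya: 7×3 + 4×1 + 3×1 + 4×3 + 3×5 + 6×5 = 85
Vikram: 7×4 + 4×4 + 3×5 + 4×5 + 3×3 + 6×4 = 112
Hiro: 7×2 + 4×2 + 3×3 + 4×1 + 3×4 + 6×3 = 65
Ivy: 7×5 + 4×3 + 3×2 + 4×4 + 3×2 + 6×2 = 87
Emma: 7×1 + 4×5 + 3×4 + 4×2 + 3×1 + 6×1 = 56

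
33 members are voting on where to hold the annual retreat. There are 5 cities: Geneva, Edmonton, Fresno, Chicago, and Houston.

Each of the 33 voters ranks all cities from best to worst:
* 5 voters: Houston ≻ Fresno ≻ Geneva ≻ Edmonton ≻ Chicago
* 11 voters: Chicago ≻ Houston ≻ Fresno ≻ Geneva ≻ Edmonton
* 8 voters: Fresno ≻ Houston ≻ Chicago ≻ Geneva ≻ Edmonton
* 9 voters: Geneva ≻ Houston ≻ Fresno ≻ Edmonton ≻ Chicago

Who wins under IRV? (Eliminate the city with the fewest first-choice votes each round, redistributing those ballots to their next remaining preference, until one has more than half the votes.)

Fresno

Round 1: Geneva 9, Edmonton 0, Fresno 8, Chicago 11, Houston 5. Edmonton eliminated.
Round 2: Geneva 9, Fresno 8, Chicago 11, Houston 5. Houston eliminated.
Round 3: Geneva 9, Fresno 13, Chicago 11. Geneva eliminated.
Round 4: Fresno 22, Chicago 11. Fresno has a majority (≥17).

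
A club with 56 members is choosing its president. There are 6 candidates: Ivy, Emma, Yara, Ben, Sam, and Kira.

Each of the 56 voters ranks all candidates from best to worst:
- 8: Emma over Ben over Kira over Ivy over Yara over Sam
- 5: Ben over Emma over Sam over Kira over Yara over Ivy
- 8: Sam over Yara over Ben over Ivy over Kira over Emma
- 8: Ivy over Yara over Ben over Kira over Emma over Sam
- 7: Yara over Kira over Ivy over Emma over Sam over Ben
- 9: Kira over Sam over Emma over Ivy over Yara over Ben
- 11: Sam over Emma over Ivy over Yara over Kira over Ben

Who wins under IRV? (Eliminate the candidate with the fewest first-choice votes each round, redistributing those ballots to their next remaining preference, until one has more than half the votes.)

Kira

Round 1: Ivy 8, Emma 8, Yara 7, Ben 5, Sam 19, Kira 9. Ben eliminated.
Round 2: Ivy 8, Emma 13, Yara 7, Sam 19, Kira 9. Yara eliminated.
Round 3: Ivy 8, Emma 13, Sam 19, Kira 16. Ivy eliminated.
Round 4: Emma 13, Sam 19, Kira 24. Emma eliminated.
Round 5: Sam 24, Kira 32. Kira has a majority (≥29).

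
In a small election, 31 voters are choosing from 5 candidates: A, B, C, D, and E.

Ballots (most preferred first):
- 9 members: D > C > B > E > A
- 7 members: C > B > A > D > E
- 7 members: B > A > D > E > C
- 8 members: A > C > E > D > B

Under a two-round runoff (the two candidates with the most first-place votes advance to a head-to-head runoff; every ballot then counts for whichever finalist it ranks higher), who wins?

A

Round 1 first-place votes: A 8, B 7, C 7, D 9, E 0. D and A advance.
Runoff: D is ranked above A on 9 ballots, A above D on 22.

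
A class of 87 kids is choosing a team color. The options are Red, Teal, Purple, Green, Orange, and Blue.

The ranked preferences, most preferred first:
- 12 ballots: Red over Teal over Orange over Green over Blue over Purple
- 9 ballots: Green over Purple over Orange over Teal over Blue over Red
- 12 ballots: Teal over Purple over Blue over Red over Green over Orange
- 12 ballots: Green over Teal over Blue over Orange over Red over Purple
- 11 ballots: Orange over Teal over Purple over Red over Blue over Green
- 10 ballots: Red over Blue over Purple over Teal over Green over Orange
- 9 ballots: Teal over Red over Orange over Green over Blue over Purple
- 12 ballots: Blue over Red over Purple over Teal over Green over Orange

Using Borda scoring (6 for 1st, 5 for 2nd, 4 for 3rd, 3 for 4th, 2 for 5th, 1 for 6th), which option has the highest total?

Red: 12×6 + 9×1 + 12×3 + 12×2 + 11×3 + 10×6 + 9×5 + 12×5 = 339
Teal: 12×5 + 9×3 + 12×6 + 12×5 + 11×5 + 10×3 + 9×6 + 12×3 = 394
Purple: 12×1 + 9×5 + 12×5 + 12×1 + 11×4 + 10×4 + 9×1 + 12×4 = 270
Green: 12×3 + 9×6 + 12×2 + 12×6 + 11×1 + 10×2 + 9×3 + 12×2 = 268
Orange: 12×4 + 9×4 + 12×1 + 12×3 + 11×6 + 10×1 + 9×4 + 12×1 = 256
Blue: 12×2 + 9×2 + 12×4 + 12×4 + 11×2 + 10×5 + 9×2 + 12×6 = 300

Teal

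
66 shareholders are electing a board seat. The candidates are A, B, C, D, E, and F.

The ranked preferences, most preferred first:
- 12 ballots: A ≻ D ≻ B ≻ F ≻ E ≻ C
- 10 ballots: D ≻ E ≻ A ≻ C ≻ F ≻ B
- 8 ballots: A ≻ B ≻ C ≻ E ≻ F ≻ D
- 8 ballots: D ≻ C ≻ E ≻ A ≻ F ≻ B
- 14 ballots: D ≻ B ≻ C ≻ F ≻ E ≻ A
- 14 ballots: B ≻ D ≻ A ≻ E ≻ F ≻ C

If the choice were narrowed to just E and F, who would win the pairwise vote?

E is ranked above F on 40 ballots; F above E on 26.

E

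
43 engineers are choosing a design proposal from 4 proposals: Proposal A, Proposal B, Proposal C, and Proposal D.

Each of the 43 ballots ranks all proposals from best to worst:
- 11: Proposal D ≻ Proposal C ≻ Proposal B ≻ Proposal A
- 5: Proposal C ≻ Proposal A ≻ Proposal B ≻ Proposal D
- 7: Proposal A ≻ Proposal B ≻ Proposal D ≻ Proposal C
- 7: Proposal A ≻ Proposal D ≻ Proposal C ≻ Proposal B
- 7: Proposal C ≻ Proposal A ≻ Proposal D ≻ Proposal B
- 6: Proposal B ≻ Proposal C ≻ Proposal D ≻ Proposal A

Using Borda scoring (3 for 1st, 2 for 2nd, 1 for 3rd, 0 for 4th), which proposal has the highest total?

Proposal C

Proposal A: 11×0 + 5×2 + 7×3 + 7×3 + 7×2 + 6×0 = 66
Proposal B: 11×1 + 5×1 + 7×2 + 7×0 + 7×0 + 6×3 = 48
Proposal C: 11×2 + 5×3 + 7×0 + 7×1 + 7×3 + 6×2 = 77
Proposal D: 11×3 + 5×0 + 7×1 + 7×2 + 7×1 + 6×1 = 67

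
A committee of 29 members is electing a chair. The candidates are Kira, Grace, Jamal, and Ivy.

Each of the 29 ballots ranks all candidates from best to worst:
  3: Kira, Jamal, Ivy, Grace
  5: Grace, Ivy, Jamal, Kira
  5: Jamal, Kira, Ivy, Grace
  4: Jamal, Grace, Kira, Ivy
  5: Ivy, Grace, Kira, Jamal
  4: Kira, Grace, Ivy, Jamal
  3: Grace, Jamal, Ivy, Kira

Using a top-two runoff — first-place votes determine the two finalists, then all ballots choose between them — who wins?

Grace

Round 1 first-place votes: Kira 7, Grace 8, Jamal 9, Ivy 5. Jamal and Grace advance.
Runoff: Jamal is ranked above Grace on 12 ballots, Grace above Jamal on 17.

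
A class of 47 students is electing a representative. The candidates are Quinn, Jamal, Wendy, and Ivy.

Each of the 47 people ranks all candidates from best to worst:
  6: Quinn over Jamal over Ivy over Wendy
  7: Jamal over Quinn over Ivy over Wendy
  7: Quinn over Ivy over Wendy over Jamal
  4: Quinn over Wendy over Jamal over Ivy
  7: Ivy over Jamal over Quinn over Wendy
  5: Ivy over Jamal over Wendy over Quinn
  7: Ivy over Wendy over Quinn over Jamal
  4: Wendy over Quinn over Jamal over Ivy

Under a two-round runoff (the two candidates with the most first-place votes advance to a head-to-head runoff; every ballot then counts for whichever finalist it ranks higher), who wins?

Quinn

Round 1 first-place votes: Quinn 17, Jamal 7, Wendy 4, Ivy 19. Ivy and Quinn advance.
Runoff: Ivy is ranked above Quinn on 19 ballots, Quinn above Ivy on 28.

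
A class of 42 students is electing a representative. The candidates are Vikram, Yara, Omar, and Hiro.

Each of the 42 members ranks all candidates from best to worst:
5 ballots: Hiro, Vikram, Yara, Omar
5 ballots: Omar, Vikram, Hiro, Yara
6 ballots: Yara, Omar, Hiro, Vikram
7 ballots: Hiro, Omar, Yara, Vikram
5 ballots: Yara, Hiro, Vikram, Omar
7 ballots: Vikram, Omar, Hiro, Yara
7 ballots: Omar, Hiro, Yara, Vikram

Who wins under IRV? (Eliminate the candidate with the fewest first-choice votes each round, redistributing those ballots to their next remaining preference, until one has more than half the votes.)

Omar

Round 1: Vikram 7, Yara 11, Omar 12, Hiro 12. Vikram eliminated.
Round 2: Yara 11, Omar 19, Hiro 12. Yara eliminated.
Round 3: Omar 25, Hiro 17. Omar has a majority (≥22).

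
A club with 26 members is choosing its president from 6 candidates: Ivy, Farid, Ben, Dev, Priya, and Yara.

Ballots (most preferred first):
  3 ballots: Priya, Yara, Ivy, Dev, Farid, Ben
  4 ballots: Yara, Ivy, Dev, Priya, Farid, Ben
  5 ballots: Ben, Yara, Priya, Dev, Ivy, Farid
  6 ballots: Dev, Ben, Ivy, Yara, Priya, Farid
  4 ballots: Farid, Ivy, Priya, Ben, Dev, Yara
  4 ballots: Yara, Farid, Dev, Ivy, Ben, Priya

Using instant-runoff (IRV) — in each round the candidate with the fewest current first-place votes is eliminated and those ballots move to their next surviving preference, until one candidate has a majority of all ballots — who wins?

Round 1: Ivy 0, Farid 4, Ben 5, Dev 6, Priya 3, Yara 8. Ivy eliminated.
Round 2: Farid 4, Ben 5, Dev 6, Priya 3, Yara 8. Priya eliminated.
Round 3: Farid 4, Ben 5, Dev 6, Yara 11. Farid eliminated.
Round 4: Ben 9, Dev 6, Yara 11. Dev eliminated.
Round 5: Ben 15, Yara 11. Ben has a majority (≥14).

Ben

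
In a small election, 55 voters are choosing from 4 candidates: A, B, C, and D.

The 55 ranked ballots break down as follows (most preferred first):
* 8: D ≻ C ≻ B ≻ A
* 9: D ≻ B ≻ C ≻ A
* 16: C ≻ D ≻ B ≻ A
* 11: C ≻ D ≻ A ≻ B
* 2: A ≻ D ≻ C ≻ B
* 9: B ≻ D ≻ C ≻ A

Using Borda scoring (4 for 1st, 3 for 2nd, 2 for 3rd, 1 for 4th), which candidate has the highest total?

A: 8×1 + 9×1 + 16×1 + 11×2 + 2×4 + 9×1 = 72
B: 8×2 + 9×3 + 16×2 + 11×1 + 2×1 + 9×4 = 124
C: 8×3 + 9×2 + 16×4 + 11×4 + 2×2 + 9×2 = 172
D: 8×4 + 9×4 + 16×3 + 11×3 + 2×3 + 9×3 = 182

D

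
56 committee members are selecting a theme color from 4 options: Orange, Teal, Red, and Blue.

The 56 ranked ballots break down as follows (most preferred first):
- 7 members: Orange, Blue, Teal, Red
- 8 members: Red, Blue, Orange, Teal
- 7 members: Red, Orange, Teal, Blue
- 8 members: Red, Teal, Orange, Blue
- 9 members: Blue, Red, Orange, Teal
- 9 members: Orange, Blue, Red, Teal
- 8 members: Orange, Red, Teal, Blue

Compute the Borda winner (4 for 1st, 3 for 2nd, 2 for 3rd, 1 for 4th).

Orange: 7×4 + 8×2 + 7×3 + 8×2 + 9×2 + 9×4 + 8×4 = 167
Teal: 7×2 + 8×1 + 7×2 + 8×3 + 9×1 + 9×1 + 8×2 = 94
Red: 7×1 + 8×4 + 7×4 + 8×4 + 9×3 + 9×2 + 8×3 = 168
Blue: 7×3 + 8×3 + 7×1 + 8×1 + 9×4 + 9×3 + 8×1 = 131

Red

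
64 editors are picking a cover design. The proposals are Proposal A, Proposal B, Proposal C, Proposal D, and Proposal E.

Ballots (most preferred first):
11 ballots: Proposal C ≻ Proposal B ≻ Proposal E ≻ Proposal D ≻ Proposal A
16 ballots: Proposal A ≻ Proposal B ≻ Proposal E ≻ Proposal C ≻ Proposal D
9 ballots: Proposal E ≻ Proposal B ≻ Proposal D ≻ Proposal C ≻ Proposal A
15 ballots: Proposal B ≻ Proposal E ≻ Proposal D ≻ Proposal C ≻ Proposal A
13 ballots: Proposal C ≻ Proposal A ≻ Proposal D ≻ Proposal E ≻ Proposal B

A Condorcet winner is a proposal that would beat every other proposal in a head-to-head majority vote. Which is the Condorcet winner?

Proposal B

Proposal B vs Proposal A: 35–29
Proposal B vs Proposal C: 40–24
Proposal B vs Proposal D: 51–13
Proposal B vs Proposal E: 42–22
Proposal B beats every other proposal.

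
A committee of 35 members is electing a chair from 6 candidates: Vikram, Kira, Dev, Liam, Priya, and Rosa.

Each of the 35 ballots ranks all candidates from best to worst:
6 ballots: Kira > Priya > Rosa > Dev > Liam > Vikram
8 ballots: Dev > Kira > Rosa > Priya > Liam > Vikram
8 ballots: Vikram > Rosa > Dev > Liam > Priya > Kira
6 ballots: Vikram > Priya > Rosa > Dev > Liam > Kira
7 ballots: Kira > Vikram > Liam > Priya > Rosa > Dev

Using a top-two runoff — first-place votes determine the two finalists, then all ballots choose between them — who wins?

Round 1 first-place votes: Vikram 14, Kira 13, Dev 8, Liam 0, Priya 0, Rosa 0. Vikram and Kira advance.
Runoff: Vikram is ranked above Kira on 14 ballots, Kira above Vikram on 21.

Kira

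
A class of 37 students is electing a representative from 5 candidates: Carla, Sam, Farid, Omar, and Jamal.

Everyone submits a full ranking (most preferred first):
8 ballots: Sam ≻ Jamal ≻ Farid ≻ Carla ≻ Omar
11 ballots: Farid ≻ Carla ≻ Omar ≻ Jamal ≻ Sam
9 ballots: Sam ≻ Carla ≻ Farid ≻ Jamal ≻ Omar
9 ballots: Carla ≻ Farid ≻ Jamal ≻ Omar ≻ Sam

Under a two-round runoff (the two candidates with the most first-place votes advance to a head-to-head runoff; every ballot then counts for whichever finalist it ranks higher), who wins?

Farid

Round 1 first-place votes: Carla 9, Sam 17, Farid 11, Omar 0, Jamal 0. Sam and Farid advance.
Runoff: Sam is ranked above Farid on 17 ballots, Farid above Sam on 20.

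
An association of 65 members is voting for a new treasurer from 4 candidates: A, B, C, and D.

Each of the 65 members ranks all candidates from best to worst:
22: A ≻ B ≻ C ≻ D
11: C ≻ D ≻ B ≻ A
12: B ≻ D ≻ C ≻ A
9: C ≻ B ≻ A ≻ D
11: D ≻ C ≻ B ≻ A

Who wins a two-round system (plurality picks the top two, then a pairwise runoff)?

C

Round 1 first-place votes: A 22, B 12, C 20, D 11. A and C advance.
Runoff: A is ranked above C on 22 ballots, C above A on 43.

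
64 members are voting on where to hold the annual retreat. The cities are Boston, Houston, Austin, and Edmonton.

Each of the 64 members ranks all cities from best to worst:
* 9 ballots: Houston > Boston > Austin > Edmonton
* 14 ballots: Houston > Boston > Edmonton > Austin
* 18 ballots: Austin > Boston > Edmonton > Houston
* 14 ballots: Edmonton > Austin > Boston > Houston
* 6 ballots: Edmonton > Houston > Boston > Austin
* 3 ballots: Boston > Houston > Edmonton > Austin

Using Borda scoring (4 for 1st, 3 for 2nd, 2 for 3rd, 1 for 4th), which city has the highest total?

Boston: 9×3 + 14×3 + 18×3 + 14×2 + 6×2 + 3×4 = 175
Houston: 9×4 + 14×4 + 18×1 + 14×1 + 6×3 + 3×3 = 151
Austin: 9×2 + 14×1 + 18×4 + 14×3 + 6×1 + 3×1 = 155
Edmonton: 9×1 + 14×2 + 18×2 + 14×4 + 6×4 + 3×2 = 159

Boston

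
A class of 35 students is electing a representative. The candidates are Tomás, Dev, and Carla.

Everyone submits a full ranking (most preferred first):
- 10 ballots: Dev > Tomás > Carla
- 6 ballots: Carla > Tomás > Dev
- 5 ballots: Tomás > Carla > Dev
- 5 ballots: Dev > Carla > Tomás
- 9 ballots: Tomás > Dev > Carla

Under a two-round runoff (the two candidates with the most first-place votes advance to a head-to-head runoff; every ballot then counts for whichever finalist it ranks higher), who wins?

Round 1 first-place votes: Tomás 14, Dev 15, Carla 6. Dev and Tomás advance.
Runoff: Dev is ranked above Tomás on 15 ballots, Tomás above Dev on 20.

Tomás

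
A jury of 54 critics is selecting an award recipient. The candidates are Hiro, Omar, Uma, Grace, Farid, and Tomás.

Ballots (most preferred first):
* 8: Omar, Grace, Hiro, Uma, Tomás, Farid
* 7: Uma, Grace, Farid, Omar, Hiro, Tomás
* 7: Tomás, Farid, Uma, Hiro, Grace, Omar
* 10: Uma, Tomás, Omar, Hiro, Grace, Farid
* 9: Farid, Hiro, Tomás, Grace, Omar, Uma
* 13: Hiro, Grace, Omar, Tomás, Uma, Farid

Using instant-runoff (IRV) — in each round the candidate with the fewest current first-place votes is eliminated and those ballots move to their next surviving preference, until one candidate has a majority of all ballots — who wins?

Hiro

Round 1: Hiro 13, Omar 8, Uma 17, Grace 0, Farid 9, Tomás 7. Grace eliminated.
Round 2: Hiro 13, Omar 8, Uma 17, Farid 9, Tomás 7. Tomás eliminated.
Round 3: Hiro 13, Omar 8, Uma 17, Farid 16. Omar eliminated.
Round 4: Hiro 21, Uma 17, Farid 16. Farid eliminated.
Round 5: Hiro 30, Uma 24. Hiro has a majority (≥28).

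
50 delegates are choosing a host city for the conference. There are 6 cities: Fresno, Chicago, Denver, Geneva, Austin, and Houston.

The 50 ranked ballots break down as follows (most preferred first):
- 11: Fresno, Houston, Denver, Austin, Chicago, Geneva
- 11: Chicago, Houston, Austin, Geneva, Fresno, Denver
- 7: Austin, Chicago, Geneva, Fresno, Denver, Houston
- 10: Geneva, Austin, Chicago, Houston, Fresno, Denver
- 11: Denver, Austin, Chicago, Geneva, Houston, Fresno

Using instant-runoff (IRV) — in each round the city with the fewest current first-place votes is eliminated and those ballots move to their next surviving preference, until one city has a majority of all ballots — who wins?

Round 1: Fresno 11, Chicago 11, Denver 11, Geneva 10, Austin 7, Houston 0. Houston eliminated.
Round 2: Fresno 11, Chicago 11, Denver 11, Geneva 10, Austin 7. Austin eliminated.
Round 3: Fresno 11, Chicago 18, Denver 11, Geneva 10. Geneva eliminated.
Round 4: Fresno 11, Chicago 28, Denver 11. Chicago has a majority (≥26).

Chicago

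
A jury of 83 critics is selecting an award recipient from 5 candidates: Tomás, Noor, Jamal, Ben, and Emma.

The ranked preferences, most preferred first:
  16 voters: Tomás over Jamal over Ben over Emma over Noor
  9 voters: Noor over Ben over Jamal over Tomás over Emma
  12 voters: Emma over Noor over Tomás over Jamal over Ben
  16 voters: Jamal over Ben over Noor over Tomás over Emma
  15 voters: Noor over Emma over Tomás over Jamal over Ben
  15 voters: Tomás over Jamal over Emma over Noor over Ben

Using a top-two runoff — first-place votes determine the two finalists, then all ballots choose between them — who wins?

Round 1 first-place votes: Tomás 31, Noor 24, Jamal 16, Ben 0, Emma 12. Tomás and Noor advance.
Runoff: Tomás is ranked above Noor on 31 ballots, Noor above Tomás on 52.

Noor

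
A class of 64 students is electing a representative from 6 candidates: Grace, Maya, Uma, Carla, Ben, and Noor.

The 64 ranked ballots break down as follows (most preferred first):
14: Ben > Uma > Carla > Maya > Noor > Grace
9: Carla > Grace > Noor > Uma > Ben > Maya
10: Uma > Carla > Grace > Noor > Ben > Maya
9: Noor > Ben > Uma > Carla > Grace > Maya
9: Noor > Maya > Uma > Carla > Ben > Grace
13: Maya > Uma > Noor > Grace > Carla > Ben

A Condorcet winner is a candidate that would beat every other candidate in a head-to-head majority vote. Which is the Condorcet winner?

Uma

Uma vs Grace: 55–9
Uma vs Maya: 42–22
Uma vs Carla: 55–9
Uma vs Ben: 41–23
Uma vs Noor: 37–27
Uma beats every other candidate.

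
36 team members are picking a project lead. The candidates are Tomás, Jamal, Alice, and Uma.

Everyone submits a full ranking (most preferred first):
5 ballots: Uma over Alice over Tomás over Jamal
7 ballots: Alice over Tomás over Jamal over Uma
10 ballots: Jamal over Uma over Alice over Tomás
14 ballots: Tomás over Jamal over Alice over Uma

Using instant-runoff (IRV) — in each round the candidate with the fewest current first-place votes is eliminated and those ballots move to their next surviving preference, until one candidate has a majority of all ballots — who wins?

Alice

Round 1: Tomás 14, Jamal 10, Alice 7, Uma 5. Uma eliminated.
Round 2: Tomás 14, Jamal 10, Alice 12. Jamal eliminated.
Round 3: Tomás 14, Alice 22. Alice has a majority (≥19).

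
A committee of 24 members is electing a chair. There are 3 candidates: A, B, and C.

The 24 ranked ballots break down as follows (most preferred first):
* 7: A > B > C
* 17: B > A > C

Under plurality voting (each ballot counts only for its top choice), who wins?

B

First-place votes: A 7, B 17, C 0.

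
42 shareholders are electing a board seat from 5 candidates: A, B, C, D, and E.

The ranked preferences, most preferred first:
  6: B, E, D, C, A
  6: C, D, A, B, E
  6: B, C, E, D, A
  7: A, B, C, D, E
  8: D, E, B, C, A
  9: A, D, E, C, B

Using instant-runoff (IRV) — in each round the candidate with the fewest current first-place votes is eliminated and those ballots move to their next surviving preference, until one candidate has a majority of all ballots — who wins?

D

Round 1: A 16, B 12, C 6, D 8, E 0. E eliminated.
Round 2: A 16, B 12, C 6, D 8. C eliminated.
Round 3: A 16, B 12, D 14. B eliminated.
Round 4: A 16, D 26. D has a majority (≥22).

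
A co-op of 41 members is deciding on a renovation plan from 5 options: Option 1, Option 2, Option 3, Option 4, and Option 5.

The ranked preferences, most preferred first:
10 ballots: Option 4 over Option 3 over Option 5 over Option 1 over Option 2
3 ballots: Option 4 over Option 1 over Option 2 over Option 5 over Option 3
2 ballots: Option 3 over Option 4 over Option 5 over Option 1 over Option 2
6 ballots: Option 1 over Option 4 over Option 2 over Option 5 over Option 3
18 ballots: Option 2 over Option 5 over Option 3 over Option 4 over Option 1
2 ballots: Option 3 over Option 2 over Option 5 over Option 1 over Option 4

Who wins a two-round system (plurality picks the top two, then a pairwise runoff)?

Option 4

Round 1 first-place votes: Option 1 6, Option 2 18, Option 3 4, Option 4 13, Option 5 0. Option 2 and Option 4 advance.
Runoff: Option 2 is ranked above Option 4 on 20 ballots, Option 4 above Option 2 on 21.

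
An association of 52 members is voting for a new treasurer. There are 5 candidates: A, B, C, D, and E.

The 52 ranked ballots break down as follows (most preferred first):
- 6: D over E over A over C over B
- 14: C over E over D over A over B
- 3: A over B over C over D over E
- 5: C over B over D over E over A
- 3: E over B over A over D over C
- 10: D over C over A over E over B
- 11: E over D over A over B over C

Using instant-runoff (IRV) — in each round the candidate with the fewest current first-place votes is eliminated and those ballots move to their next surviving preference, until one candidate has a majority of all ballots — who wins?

D

Round 1: A 3, B 0, C 19, D 16, E 14. B eliminated.
Round 2: A 3, C 19, D 16, E 14. A eliminated.
Round 3: C 22, D 16, E 14. E eliminated.
Round 4: C 22, D 30. D has a majority (≥27).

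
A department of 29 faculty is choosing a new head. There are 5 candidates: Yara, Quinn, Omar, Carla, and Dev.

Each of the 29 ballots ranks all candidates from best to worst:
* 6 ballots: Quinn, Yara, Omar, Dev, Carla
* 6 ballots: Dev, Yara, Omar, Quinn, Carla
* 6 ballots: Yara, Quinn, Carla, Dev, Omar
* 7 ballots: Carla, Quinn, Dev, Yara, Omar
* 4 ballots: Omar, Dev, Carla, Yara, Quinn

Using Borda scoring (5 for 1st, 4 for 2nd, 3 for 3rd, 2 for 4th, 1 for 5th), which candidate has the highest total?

Yara: 6×4 + 6×4 + 6×5 + 7×2 + 4×2 = 100
Quinn: 6×5 + 6×2 + 6×4 + 7×4 + 4×1 = 98
Omar: 6×3 + 6×3 + 6×1 + 7×1 + 4×5 = 69
Carla: 6×1 + 6×1 + 6×3 + 7×5 + 4×3 = 77
Dev: 6×2 + 6×5 + 6×2 + 7×3 + 4×4 = 91

Yara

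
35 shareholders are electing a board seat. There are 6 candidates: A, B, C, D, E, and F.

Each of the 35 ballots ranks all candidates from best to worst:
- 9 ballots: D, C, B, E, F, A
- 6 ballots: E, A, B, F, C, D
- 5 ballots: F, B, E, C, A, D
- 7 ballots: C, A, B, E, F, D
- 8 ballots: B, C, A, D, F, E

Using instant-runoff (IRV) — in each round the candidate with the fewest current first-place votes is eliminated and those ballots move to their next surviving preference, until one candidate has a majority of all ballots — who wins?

Round 1: A 0, B 8, C 7, D 9, E 6, F 5. A eliminated.
Round 2: B 8, C 7, D 9, E 6, F 5. F eliminated.
Round 3: B 13, C 7, D 9, E 6. E eliminated.
Round 4: B 19, C 7, D 9. B has a majority (≥18).

B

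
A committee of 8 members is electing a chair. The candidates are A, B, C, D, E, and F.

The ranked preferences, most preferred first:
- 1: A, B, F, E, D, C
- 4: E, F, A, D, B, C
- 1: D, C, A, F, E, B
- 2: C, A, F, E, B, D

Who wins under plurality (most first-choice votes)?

E

First-place votes: A 1, B 0, C 2, D 1, E 4, F 0.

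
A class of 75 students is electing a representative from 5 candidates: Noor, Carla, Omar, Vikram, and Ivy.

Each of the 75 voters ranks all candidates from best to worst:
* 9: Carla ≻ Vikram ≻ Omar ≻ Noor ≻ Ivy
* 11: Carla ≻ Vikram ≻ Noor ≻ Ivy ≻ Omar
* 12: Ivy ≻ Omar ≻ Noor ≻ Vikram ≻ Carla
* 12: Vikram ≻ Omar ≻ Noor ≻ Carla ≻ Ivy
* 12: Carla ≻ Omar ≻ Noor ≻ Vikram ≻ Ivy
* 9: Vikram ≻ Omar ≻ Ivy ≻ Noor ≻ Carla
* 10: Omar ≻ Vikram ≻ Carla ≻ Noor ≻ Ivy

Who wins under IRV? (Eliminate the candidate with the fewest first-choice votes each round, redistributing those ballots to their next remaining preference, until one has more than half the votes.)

Vikram

Round 1: Noor 0, Carla 32, Omar 10, Vikram 21, Ivy 12. Noor eliminated.
Round 2: Carla 32, Omar 10, Vikram 21, Ivy 12. Omar eliminated.
Round 3: Carla 32, Vikram 31, Ivy 12. Ivy eliminated.
Round 4: Carla 32, Vikram 43. Vikram has a majority (≥38).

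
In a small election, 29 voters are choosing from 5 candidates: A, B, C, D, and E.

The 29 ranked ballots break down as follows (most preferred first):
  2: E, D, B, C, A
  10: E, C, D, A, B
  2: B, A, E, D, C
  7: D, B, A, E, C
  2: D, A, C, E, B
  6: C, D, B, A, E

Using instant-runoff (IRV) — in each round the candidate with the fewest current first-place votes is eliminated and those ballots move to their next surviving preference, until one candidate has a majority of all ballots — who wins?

D

Round 1: A 0, B 2, C 6, D 9, E 12. A eliminated.
Round 2: B 2, C 6, D 9, E 12. B eliminated.
Round 3: C 6, D 9, E 14. C eliminated.
Round 4: D 15, E 14. D has a majority (≥15).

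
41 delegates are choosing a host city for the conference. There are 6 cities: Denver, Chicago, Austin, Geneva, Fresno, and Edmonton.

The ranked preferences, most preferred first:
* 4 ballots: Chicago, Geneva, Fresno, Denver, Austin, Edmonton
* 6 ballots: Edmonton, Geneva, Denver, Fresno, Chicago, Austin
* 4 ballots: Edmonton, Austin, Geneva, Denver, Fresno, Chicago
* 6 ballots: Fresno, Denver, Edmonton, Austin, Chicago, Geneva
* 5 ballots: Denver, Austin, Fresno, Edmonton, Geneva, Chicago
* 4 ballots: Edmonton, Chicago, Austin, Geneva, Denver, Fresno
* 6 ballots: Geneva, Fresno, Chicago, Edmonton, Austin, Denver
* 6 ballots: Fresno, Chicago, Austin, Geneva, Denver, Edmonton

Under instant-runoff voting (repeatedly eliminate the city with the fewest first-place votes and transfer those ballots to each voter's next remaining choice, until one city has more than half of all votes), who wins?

Round 1: Denver 5, Chicago 4, Austin 0, Geneva 6, Fresno 12, Edmonton 14. Austin eliminated.
Round 2: Denver 5, Chicago 4, Geneva 6, Fresno 12, Edmonton 14. Chicago eliminated.
Round 3: Denver 5, Geneva 10, Fresno 12, Edmonton 14. Denver eliminated.
Round 4: Geneva 10, Fresno 17, Edmonton 14. Geneva eliminated.
Round 5: Fresno 27, Edmonton 14. Fresno has a majority (≥21).

Fresno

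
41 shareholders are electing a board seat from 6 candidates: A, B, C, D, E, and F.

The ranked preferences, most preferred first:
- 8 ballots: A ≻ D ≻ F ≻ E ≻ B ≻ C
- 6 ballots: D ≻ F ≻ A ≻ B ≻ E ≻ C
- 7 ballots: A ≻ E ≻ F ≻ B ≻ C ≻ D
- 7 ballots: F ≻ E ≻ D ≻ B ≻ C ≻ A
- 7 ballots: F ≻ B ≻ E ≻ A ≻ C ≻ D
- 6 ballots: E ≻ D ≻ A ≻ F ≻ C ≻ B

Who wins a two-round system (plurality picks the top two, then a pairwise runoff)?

Round 1 first-place votes: A 15, B 0, C 0, D 6, E 6, F 14. A and F advance.
Runoff: A is ranked above F on 21 ballots, F above A on 20.

A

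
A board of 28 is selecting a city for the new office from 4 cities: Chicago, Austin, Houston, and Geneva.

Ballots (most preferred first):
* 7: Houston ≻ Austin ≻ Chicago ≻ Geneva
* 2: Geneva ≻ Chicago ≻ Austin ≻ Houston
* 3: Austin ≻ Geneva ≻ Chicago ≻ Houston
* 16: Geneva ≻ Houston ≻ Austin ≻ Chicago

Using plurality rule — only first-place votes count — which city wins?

Geneva

First-place votes: Chicago 0, Austin 3, Houston 7, Geneva 18.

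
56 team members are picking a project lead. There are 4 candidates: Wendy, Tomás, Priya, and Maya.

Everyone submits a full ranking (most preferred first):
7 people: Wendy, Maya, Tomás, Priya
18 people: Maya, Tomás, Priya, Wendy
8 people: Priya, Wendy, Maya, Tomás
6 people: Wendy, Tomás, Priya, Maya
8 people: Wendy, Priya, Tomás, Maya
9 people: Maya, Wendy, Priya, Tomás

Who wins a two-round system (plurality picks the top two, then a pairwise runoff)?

Wendy

Round 1 first-place votes: Wendy 21, Tomás 0, Priya 8, Maya 27. Maya and Wendy advance.
Runoff: Maya is ranked above Wendy on 27 ballots, Wendy above Maya on 29.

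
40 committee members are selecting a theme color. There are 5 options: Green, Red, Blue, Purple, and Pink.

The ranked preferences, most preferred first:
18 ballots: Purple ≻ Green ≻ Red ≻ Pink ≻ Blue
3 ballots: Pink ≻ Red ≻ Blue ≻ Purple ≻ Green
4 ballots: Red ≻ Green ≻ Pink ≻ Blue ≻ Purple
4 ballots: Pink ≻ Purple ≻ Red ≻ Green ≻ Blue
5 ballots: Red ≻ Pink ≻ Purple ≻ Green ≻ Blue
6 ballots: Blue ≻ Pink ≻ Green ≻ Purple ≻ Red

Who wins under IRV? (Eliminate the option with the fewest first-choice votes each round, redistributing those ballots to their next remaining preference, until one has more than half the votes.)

Round 1: Green 0, Red 9, Blue 6, Purple 18, Pink 7. Green eliminated.
Round 2: Red 9, Blue 6, Purple 18, Pink 7. Blue eliminated.
Round 3: Red 9, Purple 18, Pink 13. Red eliminated.
Round 4: Purple 18, Pink 22. Pink has a majority (≥21).

Pink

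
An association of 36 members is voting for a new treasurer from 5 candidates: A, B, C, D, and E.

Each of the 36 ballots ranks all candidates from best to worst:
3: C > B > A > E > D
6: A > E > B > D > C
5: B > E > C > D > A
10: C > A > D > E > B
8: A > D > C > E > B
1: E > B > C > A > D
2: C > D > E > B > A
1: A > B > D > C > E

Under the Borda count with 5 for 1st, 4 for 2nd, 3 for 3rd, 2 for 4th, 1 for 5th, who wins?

A: 3×3 + 6×5 + 5×1 + 10×4 + 8×5 + 1×2 + 2×1 + 1×5 = 133
B: 3×4 + 6×3 + 5×5 + 10×1 + 8×1 + 1×4 + 2×2 + 1×4 = 85
C: 3×5 + 6×1 + 5×3 + 10×5 + 8×3 + 1×3 + 2×5 + 1×2 = 125
D: 3×1 + 6×2 + 5×2 + 10×3 + 8×4 + 1×1 + 2×4 + 1×3 = 99
E: 3×2 + 6×4 + 5×4 + 10×2 + 8×2 + 1×5 + 2×3 + 1×1 = 98

A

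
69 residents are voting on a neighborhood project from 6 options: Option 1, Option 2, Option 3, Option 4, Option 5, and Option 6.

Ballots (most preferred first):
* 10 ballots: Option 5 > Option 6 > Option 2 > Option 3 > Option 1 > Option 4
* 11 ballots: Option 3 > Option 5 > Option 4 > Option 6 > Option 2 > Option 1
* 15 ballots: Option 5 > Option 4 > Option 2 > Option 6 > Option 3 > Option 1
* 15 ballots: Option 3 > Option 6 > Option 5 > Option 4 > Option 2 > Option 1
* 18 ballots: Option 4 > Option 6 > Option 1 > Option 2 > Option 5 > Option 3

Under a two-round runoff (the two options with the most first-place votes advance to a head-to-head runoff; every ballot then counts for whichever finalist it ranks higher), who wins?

Option 5

Round 1 first-place votes: Option 1 0, Option 2 0, Option 3 26, Option 4 18, Option 5 25, Option 6 0. Option 3 and Option 5 advance.
Runoff: Option 3 is ranked above Option 5 on 26 ballots, Option 5 above Option 3 on 43.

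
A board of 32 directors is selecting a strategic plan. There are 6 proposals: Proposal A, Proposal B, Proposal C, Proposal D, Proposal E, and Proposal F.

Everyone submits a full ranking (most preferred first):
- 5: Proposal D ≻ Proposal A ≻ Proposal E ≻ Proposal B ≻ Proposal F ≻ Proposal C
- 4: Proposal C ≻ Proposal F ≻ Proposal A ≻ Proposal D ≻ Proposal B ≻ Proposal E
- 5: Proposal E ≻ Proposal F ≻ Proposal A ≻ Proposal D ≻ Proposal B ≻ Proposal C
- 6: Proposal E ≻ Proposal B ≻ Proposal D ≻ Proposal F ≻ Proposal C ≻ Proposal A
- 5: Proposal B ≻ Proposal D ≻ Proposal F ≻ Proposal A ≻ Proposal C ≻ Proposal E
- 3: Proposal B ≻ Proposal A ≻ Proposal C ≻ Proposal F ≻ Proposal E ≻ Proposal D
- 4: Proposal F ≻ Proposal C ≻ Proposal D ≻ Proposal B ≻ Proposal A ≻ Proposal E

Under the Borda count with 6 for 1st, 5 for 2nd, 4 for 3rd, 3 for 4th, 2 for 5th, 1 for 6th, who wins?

Proposal A: 5×5 + 4×4 + 5×4 + 6×1 + 5×3 + 3×5 + 4×2 = 105
Proposal B: 5×3 + 4×2 + 5×2 + 6×5 + 5×6 + 3×6 + 4×3 = 123
Proposal C: 5×1 + 4×6 + 5×1 + 6×2 + 5×2 + 3×4 + 4×5 = 88
Proposal D: 5×6 + 4×3 + 5×3 + 6×4 + 5×5 + 3×1 + 4×4 = 125
Proposal E: 5×4 + 4×1 + 5×6 + 6×6 + 5×1 + 3×2 + 4×1 = 105
Proposal F: 5×2 + 4×5 + 5×5 + 6×3 + 5×4 + 3×3 + 4×6 = 126

Proposal F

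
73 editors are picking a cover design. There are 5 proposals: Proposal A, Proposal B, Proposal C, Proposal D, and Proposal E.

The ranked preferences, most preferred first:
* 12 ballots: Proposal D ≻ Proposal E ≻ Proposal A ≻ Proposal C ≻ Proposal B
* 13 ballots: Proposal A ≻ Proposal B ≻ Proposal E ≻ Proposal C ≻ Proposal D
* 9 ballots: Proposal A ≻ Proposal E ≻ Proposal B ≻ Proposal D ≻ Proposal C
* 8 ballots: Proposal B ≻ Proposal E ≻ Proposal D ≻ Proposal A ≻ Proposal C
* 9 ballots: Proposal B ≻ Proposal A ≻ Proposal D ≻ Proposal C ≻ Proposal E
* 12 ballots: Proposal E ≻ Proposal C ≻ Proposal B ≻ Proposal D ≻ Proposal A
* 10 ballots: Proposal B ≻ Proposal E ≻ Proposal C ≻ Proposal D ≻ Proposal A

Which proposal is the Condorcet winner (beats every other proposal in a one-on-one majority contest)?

Proposal B vs Proposal A: 39–34
Proposal B vs Proposal C: 49–24
Proposal B vs Proposal D: 61–12
Proposal B vs Proposal E: 40–33
Proposal B beats every other proposal.

Proposal B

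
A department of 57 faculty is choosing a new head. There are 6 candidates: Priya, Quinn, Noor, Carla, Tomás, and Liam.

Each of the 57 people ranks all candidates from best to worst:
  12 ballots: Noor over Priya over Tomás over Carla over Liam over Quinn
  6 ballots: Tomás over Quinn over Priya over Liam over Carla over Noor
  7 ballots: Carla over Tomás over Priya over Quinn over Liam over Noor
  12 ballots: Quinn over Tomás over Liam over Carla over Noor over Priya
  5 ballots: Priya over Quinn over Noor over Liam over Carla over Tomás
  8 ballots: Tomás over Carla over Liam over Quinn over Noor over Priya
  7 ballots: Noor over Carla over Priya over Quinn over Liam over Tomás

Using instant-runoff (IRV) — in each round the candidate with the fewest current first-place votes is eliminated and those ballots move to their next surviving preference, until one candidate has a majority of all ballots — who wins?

Tomás

Round 1: Priya 5, Quinn 12, Noor 19, Carla 7, Tomás 14, Liam 0. Liam eliminated.
Round 2: Priya 5, Quinn 12, Noor 19, Carla 7, Tomás 14. Priya eliminated.
Round 3: Quinn 17, Noor 19, Carla 7, Tomás 14. Carla eliminated.
Round 4: Quinn 17, Noor 19, Tomás 21. Quinn eliminated.
Round 5: Noor 24, Tomás 33. Tomás has a majority (≥29).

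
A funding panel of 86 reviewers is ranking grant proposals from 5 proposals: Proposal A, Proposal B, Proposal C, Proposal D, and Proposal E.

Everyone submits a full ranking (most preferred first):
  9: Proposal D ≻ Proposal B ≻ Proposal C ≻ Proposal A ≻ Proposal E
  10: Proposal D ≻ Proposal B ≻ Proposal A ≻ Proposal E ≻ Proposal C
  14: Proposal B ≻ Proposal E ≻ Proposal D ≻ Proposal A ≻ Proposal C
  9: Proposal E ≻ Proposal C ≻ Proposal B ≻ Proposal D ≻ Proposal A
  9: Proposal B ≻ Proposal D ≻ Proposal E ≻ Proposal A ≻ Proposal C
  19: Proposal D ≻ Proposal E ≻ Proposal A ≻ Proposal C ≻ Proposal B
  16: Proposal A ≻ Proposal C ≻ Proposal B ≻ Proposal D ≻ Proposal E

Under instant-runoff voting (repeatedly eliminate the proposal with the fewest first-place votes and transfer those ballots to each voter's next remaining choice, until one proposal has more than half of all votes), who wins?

Round 1: Proposal A 16, Proposal B 23, Proposal C 0, Proposal D 38, Proposal E 9. Proposal C eliminated.
Round 2: Proposal A 16, Proposal B 23, Proposal D 38, Proposal E 9. Proposal E eliminated.
Round 3: Proposal A 16, Proposal B 32, Proposal D 38. Proposal A eliminated.
Round 4: Proposal B 48, Proposal D 38. Proposal B has a majority (≥44).

Proposal B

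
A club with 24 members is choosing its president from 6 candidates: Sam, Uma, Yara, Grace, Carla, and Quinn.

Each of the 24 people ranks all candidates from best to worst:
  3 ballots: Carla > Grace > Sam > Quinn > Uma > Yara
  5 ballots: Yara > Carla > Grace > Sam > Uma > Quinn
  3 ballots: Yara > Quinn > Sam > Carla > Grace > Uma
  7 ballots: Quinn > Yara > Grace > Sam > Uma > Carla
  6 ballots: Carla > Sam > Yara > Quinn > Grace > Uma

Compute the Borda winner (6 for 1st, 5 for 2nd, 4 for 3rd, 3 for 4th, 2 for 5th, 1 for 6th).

Yara

Sam: 3×4 + 5×3 + 3×4 + 7×3 + 6×5 = 90
Uma: 3×2 + 5×2 + 3×1 + 7×2 + 6×1 = 39
Yara: 3×1 + 5×6 + 3×6 + 7×5 + 6×4 = 110
Grace: 3×5 + 5×4 + 3×2 + 7×4 + 6×2 = 81
Carla: 3×6 + 5×5 + 3×3 + 7×1 + 6×6 = 95
Quinn: 3×3 + 5×1 + 3×5 + 7×6 + 6×3 = 89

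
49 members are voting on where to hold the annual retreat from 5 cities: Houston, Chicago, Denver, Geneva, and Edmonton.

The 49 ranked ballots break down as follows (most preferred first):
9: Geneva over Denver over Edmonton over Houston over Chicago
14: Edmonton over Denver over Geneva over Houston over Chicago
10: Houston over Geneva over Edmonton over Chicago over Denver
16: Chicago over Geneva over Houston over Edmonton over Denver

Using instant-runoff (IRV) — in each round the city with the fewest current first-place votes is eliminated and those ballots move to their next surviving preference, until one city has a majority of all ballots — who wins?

Edmonton

Round 1: Houston 10, Chicago 16, Denver 0, Geneva 9, Edmonton 14. Denver eliminated.
Round 2: Houston 10, Chicago 16, Geneva 9, Edmonton 14. Geneva eliminated.
Round 3: Houston 10, Chicago 16, Edmonton 23. Houston eliminated.
Round 4: Chicago 16, Edmonton 33. Edmonton has a majority (≥25).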